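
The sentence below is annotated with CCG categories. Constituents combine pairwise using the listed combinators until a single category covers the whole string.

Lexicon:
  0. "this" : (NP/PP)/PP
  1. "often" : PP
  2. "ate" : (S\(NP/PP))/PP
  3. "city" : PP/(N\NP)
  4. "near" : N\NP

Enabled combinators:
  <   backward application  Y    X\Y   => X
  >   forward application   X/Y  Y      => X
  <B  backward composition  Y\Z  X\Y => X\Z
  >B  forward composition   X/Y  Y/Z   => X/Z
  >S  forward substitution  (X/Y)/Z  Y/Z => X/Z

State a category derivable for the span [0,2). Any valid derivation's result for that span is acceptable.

NP/PP

[0,5] S   <
  [0,2] NP/PP   >
    [0,1] "this" : (NP/PP)/PP
    [1,2] "often" : PP
  [2,5] S\(NP/PP)   >
    [2,3] "ate" : (S\(NP/PP))/PP
    [3,5] PP   >
      [3,4] "city" : PP/(N\NP)
      [4,5] "near" : N\NP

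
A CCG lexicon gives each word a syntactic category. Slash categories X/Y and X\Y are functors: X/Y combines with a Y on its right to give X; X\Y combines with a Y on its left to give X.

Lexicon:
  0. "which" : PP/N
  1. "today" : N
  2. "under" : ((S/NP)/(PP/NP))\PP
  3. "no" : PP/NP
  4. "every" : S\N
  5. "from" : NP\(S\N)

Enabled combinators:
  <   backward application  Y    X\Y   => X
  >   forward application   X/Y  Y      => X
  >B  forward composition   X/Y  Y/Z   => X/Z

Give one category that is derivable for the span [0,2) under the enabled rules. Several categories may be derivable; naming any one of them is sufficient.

PP

[0,6] S   >
  [0,4] S/NP   >
    [0,3] (S/NP)/(PP/NP)   <
      [0,2] PP   >
        [0,1] "which" : PP/N
        [1,2] "today" : N
      [2,3] "under" : ((S/NP)/(PP/NP))\PP
    [3,4] "no" : PP/NP
  [4,6] NP   <
    [4,5] "every" : S\N
    [5,6] "from" : NP\(S\N)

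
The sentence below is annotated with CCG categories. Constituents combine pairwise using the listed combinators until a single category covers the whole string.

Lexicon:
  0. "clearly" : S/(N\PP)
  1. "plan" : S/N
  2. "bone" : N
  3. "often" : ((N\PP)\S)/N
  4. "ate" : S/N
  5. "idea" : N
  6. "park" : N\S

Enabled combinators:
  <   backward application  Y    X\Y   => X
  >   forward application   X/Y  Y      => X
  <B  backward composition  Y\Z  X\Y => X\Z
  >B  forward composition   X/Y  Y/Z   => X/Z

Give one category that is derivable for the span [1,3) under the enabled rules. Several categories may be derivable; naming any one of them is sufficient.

S

[0,7] S   >
  [0,1] "clearly" : S/(N\PP)
  [1,7] N\PP   <
    [1,3] S   >
      [1,2] "plan" : S/N
      [2,3] "bone" : N
    [3,7] (N\PP)\S   >
      [3,4] "often" : ((N\PP)\S)/N
      [4,7] N   <
        [4,6] S   >
          [4,5] "ate" : S/N
          [5,6] "idea" : N
        [6,7] "park" : N\S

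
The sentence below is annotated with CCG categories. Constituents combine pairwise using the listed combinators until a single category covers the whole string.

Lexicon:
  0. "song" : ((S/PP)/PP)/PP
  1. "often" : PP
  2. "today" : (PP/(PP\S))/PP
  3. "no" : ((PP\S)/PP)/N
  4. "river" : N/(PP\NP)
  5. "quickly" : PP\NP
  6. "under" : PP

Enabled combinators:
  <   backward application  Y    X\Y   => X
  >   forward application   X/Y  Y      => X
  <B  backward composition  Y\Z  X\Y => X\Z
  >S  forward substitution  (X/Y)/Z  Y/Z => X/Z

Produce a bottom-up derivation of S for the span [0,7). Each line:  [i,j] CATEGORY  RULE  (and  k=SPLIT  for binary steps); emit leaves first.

[0,1] ((S/PP)/PP)/PP  lex  "song"
[1,2] PP  lex  "often"
[0,2] (S/PP)/PP  >  k=1
[2,3] (PP/(PP\S))/PP  lex  "today"
[3,4] ((PP\S)/PP)/N  lex  "no"
[4,5] N/(PP\NP)  lex  "river"
[5,6] PP\NP  lex  "quickly"
[4,6] N  >  k=5
[3,6] (PP\S)/PP  >  k=4
[2,6] PP/PP  >S  k=3
[0,6] S/PP  >S  k=2
[6,7] PP  lex  "under"
[0,7] S  >  k=6

[0,7] S   >
  [0,6] S/PP   >S
    [0,2] (S/PP)/PP   >
      [0,1] "song" : ((S/PP)/PP)/PP
      [1,2] "often" : PP
    [2,6] PP/PP   >S
      [2,3] "today" : (PP/(PP\S))/PP
      [3,6] (PP\S)/PP   >
        [3,4] "no" : ((PP\S)/PP)/N
        [4,6] N   >
          [4,5] "river" : N/(PP\NP)
          [5,6] "quickly" : PP\NP
  [6,7] "under" : PP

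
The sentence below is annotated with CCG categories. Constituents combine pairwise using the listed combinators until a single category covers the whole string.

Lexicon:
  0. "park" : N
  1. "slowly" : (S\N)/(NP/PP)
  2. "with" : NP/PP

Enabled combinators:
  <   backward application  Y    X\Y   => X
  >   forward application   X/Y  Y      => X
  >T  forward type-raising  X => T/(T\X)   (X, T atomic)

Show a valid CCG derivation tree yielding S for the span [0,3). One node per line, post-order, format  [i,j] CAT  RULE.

[0,3] S   <
  [0,1] "park" : N
  [1,3] S\N   >
    [1,2] "slowly" : (S\N)/(NP/PP)
    [2,3] "with" : NP/PP

[0,1] N  lex  "park"
[1,2] (S\N)/(NP/PP)  lex  "slowly"
[2,3] NP/PP  lex  "with"
[1,3] S\N  >  k=2
[0,3] S  <  k=1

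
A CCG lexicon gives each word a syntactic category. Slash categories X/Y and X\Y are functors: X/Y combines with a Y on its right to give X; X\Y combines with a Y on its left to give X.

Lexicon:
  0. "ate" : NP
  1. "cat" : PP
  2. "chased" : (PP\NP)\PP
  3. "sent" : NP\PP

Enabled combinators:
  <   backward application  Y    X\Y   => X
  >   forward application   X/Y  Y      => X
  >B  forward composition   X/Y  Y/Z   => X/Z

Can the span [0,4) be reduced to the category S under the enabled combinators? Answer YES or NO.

NP PP (PP\NP)\PP NP\PP
CKY chart[0,4] = {NP}; S ∉ chart

NO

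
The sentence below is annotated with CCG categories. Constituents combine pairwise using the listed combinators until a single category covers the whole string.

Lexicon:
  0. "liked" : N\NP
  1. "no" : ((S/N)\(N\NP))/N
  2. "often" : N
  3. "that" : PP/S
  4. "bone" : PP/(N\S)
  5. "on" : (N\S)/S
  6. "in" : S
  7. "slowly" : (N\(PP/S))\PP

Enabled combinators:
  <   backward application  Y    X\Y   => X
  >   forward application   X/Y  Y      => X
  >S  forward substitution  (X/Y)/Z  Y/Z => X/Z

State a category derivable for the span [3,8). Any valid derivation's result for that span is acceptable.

N

[0,8] S   >
  [0,3] S/N   <
    [0,1] "liked" : N\NP
    [1,3] (S/N)\(N\NP)   >
      [1,2] "no" : ((S/N)\(N\NP))/N
      [2,3] "often" : N
  [3,8] N   <
    [3,4] "that" : PP/S
    [4,8] N\(PP/S)   <
      [4,7] PP   >
        [4,5] "bone" : PP/(N\S)
        [5,7] N\S   >
          [5,6] "on" : (N\S)/S
          [6,7] "in" : S
      [7,8] "slowly" : (N\(PP/S))\PP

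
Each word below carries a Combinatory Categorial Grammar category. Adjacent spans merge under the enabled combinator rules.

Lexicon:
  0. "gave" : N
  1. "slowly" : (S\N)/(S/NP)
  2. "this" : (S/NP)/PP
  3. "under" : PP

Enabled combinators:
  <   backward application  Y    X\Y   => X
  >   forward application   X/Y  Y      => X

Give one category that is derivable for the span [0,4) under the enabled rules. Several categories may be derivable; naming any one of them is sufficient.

S

[0,4] S   <
  [0,1] "gave" : N
  [1,4] S\N   >
    [1,2] "slowly" : (S\N)/(S/NP)
    [2,4] S/NP   >
      [2,3] "this" : (S/NP)/PP
      [3,4] "under" : PP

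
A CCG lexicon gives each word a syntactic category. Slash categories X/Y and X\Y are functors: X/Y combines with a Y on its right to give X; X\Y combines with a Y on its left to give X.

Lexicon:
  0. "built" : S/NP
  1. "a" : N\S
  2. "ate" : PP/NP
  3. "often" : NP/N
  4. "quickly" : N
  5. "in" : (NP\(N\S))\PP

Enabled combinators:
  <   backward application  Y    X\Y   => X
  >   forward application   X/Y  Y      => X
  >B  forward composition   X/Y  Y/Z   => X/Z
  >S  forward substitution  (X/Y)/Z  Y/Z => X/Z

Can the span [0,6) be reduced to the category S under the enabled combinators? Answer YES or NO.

YES

[0,6] S   >
  [0,1] "built" : S/NP
  [1,6] NP   <
    [1,2] "a" : N\S
    [2,6] NP\(N\S)   <
      [2,5] PP   >
        [2,3] "ate" : PP/NP
        [3,5] NP   >
          [3,4] "often" : NP/N
          [4,5] "quickly" : N
      [5,6] "in" : (NP\(N\S))\PP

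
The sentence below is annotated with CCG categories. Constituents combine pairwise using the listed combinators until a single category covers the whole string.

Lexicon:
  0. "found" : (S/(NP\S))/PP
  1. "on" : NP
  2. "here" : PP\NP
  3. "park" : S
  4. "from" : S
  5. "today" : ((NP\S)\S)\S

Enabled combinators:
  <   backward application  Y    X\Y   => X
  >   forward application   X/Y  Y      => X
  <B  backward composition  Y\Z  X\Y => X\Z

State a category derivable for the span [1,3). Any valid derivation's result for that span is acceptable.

[0,6] S   >
  [0,3] S/(NP\S)   >
    [0,1] "found" : (S/(NP\S))/PP
    [1,3] PP   <
      [1,2] "on" : NP
      [2,3] "here" : PP\NP
  [3,6] NP\S   <
    [3,4] "park" : S
    [4,6] (NP\S)\S   <
      [4,5] "from" : S
      [5,6] "today" : ((NP\S)\S)\S

PP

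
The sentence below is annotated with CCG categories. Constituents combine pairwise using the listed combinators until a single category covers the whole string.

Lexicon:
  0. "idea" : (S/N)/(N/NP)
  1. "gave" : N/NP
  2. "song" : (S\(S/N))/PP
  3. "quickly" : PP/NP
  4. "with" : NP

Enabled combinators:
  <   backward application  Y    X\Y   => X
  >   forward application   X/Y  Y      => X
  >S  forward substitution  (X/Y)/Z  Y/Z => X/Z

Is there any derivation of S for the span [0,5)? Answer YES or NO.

YES

[0,5] S   <
  [0,2] S/N   >
    [0,1] "idea" : (S/N)/(N/NP)
    [1,2] "gave" : N/NP
  [2,5] S\(S/N)   >
    [2,3] "song" : (S\(S/N))/PP
    [3,5] PP   >
      [3,4] "quickly" : PP/NP
      [4,5] "with" : NP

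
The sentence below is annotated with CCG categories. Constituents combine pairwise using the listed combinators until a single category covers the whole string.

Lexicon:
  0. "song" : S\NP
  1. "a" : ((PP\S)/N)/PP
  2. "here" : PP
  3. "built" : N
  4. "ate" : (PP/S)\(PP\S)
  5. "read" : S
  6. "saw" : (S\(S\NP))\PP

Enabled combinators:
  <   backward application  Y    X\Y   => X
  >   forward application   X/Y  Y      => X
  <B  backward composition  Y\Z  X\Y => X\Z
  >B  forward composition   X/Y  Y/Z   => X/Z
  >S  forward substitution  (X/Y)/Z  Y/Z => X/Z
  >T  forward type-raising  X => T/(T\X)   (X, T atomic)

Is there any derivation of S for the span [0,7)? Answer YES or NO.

YES

[0,7] S   <
  [0,1] "song" : S\NP
  [1,7] S\(S\NP)   <
    [1,6] PP   >
      [1,5] PP/S   <
        [1,4] PP\S   >
          [1,3] (PP\S)/N   >
            [1,2] "a" : ((PP\S)/N)/PP
            [2,3] "here" : PP
          [3,4] "built" : N
        [4,5] "ate" : (PP/S)\(PP\S)
      [5,6] "read" : S
    [6,7] "saw" : (S\(S\NP))\PP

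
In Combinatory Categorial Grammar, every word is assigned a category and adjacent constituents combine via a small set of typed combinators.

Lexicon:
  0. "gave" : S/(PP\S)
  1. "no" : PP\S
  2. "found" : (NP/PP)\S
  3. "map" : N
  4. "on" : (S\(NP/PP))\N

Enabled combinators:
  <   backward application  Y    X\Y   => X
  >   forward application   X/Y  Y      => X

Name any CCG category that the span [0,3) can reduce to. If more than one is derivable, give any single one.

NP/PP

[0,5] S   <
  [0,3] NP/PP   <
    [0,2] S   >
      [0,1] "gave" : S/(PP\S)
      [1,2] "no" : PP\S
    [2,3] "found" : (NP/PP)\S
  [3,5] S\(NP/PP)   <
    [3,4] "map" : N
    [4,5] "on" : (S\(NP/PP))\N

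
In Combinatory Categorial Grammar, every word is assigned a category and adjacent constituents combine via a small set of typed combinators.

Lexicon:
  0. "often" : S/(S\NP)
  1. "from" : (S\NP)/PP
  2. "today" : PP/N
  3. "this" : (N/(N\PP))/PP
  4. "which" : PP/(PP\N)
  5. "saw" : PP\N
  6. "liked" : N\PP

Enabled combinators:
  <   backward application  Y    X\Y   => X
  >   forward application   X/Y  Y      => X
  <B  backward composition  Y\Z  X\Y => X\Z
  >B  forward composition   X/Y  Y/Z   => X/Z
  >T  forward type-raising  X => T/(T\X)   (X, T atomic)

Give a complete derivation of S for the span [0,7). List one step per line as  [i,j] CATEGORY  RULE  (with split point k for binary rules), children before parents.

[0,1] S/(S\NP)  lex  "often"
[1,2] (S\NP)/PP  lex  "from"
[2,3] PP/N  lex  "today"
[3,4] (N/(N\PP))/PP  lex  "this"
[4,5] PP/(PP\N)  lex  "which"
[5,6] PP\N  lex  "saw"
[4,6] PP  >  k=5
[3,6] N/(N\PP)  >  k=4
[6,7] N\PP  lex  "liked"
[3,7] N  >  k=6
[2,7] PP  >  k=3
[1,7] S\NP  >  k=2
[0,7] S  >  k=1

[0,7] S   >
  [0,1] "often" : S/(S\NP)
  [1,7] S\NP   >
    [1,2] "from" : (S\NP)/PP
    [2,7] PP   >
      [2,3] "today" : PP/N
      [3,7] N   >
        [3,6] N/(N\PP)   >
          [3,4] "this" : (N/(N\PP))/PP
          [4,6] PP   >
            [4,5] "which" : PP/(PP\N)
            [5,6] "saw" : PP\N
        [6,7] "liked" : N\PP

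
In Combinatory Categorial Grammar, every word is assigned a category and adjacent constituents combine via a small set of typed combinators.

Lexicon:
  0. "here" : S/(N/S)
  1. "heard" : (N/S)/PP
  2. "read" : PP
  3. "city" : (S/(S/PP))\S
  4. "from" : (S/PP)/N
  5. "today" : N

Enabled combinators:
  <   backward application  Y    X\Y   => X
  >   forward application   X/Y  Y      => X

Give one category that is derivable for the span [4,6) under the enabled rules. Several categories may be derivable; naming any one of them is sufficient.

[0,6] S   >
  [0,4] S/(S/PP)   <
    [0,3] S   >
      [0,1] "here" : S/(N/S)
      [1,3] N/S   >
        [1,2] "heard" : (N/S)/PP
        [2,3] "read" : PP
    [3,4] "city" : (S/(S/PP))\S
  [4,6] S/PP   >
    [4,5] "from" : (S/PP)/N
    [5,6] "today" : N

S/PP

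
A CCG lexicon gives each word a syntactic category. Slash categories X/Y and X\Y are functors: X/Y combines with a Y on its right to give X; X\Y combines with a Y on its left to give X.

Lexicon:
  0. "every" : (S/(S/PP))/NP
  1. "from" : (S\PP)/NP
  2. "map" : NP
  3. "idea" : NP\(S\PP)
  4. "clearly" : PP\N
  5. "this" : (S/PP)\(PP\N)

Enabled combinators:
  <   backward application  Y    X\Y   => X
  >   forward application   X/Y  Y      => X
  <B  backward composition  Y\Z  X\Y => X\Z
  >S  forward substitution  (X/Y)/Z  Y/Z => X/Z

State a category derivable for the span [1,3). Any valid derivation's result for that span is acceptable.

S\PP

[0,6] S   >
  [0,4] S/(S/PP)   >
    [0,1] "every" : (S/(S/PP))/NP
    [1,4] NP   <
      [1,3] S\PP   >
        [1,2] "from" : (S\PP)/NP
        [2,3] "map" : NP
      [3,4] "idea" : NP\(S\PP)
  [4,6] S/PP   <
    [4,5] "clearly" : PP\N
    [5,6] "this" : (S/PP)\(PP\N)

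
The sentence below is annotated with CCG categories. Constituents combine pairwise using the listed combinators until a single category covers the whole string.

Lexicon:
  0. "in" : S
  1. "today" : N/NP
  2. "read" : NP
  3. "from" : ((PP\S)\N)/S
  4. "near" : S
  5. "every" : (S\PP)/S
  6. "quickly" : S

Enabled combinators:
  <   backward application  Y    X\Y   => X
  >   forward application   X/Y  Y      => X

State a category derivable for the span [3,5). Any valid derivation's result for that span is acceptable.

(PP\S)\N

[0,7] S   <
  [0,5] PP   <
    [0,1] "in" : S
    [1,5] PP\S   <
      [1,3] N   >
        [1,2] "today" : N/NP
        [2,3] "read" : NP
      [3,5] (PP\S)\N   >
        [3,4] "from" : ((PP\S)\N)/S
        [4,5] "near" : S
  [5,7] S\PP   >
    [5,6] "every" : (S\PP)/S
    [6,7] "quickly" : S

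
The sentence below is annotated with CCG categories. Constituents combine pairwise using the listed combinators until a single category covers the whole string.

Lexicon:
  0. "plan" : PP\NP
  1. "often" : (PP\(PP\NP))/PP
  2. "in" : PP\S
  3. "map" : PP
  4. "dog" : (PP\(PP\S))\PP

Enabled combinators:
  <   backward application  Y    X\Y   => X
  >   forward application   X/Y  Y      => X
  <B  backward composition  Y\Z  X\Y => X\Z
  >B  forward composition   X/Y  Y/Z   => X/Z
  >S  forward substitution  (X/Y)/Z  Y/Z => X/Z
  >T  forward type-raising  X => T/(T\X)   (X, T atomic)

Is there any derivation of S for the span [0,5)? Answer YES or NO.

PP\NP (PP\(PP\NP))/PP PP\S PP (PP\(PP\S))\PP
CKY chart[0,5] = {N/(N\PP), NP/(NP\PP), PP, PP/(PP\PP), S/(S\PP)}; S ∉ chart

NO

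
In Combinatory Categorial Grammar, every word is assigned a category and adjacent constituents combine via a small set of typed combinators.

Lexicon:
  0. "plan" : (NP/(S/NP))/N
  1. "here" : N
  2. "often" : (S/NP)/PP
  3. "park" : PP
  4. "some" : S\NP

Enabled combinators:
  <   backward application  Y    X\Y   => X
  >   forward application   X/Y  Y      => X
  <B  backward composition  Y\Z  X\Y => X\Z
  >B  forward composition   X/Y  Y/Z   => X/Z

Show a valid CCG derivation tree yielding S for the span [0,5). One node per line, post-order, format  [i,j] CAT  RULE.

[0,1] (NP/(S/NP))/N  lex  "plan"
[1,2] N  lex  "here"
[0,2] NP/(S/NP)  >  k=1
[2,3] (S/NP)/PP  lex  "often"
[0,3] NP/PP  >B  k=2
[3,4] PP  lex  "park"
[0,4] NP  >  k=3
[4,5] S\NP  lex  "some"
[0,5] S  <  k=4

[0,5] S   <
  [0,4] NP   >
    [0,3] NP/PP   >B
      [0,2] NP/(S/NP)   >
        [0,1] "plan" : (NP/(S/NP))/N
        [1,2] "here" : N
      [2,3] "often" : (S/NP)/PP
    [3,4] "park" : PP
  [4,5] "some" : S\NP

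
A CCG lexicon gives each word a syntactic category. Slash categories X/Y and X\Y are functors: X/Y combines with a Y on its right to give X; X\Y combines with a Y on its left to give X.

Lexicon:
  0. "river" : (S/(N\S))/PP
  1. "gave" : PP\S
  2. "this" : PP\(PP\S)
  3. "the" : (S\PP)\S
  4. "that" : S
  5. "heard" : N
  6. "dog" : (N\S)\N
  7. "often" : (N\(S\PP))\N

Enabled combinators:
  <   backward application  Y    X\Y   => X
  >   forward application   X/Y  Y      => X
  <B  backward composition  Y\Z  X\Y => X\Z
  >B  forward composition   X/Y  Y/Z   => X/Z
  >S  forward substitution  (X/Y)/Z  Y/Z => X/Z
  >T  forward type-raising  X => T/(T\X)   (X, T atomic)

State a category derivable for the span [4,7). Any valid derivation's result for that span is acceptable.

N

[0,8] S   >
  [0,3] S/(N\S)   >
    [0,1] "river" : (S/(N\S))/PP
    [1,3] PP   <
      [1,2] "gave" : PP\S
      [2,3] "this" : PP\(PP\S)
  [3,8] N\S   <B
    [3,4] "the" : (S\PP)\S
    [4,8] N\(S\PP)   <
      [4,7] N   <
        [4,5] "that" : S
        [5,7] N\S   <
          [5,6] "heard" : N
          [6,7] "dog" : (N\S)\N
      [7,8] "often" : (N\(S\PP))\N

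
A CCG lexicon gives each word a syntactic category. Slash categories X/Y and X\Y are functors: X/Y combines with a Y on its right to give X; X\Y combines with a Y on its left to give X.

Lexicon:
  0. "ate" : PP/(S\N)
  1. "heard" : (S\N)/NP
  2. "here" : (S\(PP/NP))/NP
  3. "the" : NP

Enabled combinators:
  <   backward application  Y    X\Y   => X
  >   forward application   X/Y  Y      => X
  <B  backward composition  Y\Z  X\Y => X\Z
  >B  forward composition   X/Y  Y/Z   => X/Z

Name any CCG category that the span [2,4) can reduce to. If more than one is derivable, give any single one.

[0,4] S   <
  [0,2] PP/NP   >B
    [0,1] "ate" : PP/(S\N)
    [1,2] "heard" : (S\N)/NP
  [2,4] S\(PP/NP)   >
    [2,3] "here" : (S\(PP/NP))/NP
    [3,4] "the" : NP

S\(PP/NP)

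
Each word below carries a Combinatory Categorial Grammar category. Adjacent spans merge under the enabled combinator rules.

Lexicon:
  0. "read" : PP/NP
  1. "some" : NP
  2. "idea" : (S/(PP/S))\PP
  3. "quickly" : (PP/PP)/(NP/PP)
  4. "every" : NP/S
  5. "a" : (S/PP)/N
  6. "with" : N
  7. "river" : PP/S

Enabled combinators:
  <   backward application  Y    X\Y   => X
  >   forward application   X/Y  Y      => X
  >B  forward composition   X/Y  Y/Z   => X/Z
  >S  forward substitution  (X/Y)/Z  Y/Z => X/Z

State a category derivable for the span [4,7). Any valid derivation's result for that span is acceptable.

[0,8] S   >
  [0,3] S/(PP/S)   <
    [0,2] PP   >
      [0,1] "read" : PP/NP
      [1,2] "some" : NP
    [2,3] "idea" : (S/(PP/S))\PP
  [3,8] PP/S   >B
    [3,7] PP/PP   >
      [3,4] "quickly" : (PP/PP)/(NP/PP)
      [4,7] NP/PP   >B
        [4,5] "every" : NP/S
        [5,7] S/PP   >
          [5,6] "a" : (S/PP)/N
          [6,7] "with" : N
    [7,8] "river" : PP/S

NP/PP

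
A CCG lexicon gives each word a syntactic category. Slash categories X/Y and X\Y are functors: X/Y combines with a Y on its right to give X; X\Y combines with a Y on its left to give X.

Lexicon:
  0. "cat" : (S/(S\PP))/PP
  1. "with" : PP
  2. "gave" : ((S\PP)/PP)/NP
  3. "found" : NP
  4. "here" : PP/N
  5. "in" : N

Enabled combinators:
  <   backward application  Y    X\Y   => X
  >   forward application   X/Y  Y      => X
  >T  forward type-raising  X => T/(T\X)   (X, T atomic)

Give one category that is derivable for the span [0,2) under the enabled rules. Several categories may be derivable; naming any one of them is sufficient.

[0,6] S   >
  [0,2] S/(S\PP)   >
    [0,1] "cat" : (S/(S\PP))/PP
    [1,2] "with" : PP
  [2,6] S\PP   >
    [2,4] (S\PP)/PP   >
      [2,3] "gave" : ((S\PP)/PP)/NP
      [3,4] "found" : NP
    [4,6] PP   >
      [4,5] "here" : PP/N
      [5,6] "in" : N

S/(S\PP)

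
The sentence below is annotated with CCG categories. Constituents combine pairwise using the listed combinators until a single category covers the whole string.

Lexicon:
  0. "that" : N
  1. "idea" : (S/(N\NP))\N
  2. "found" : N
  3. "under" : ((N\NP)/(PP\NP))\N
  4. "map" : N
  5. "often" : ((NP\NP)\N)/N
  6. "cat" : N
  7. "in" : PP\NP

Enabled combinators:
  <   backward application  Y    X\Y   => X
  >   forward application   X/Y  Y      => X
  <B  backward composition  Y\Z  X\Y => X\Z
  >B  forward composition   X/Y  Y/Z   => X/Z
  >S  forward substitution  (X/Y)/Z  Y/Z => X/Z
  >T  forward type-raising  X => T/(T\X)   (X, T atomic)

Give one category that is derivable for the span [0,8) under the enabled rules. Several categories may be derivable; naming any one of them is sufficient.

[0,8] S   >
  [0,2] S/(N\NP)   <
    [0,1] "that" : N
    [1,2] "idea" : (S/(N\NP))\N
  [2,8] N\NP   >
    [2,4] (N\NP)/(PP\NP)   <
      [2,3] "found" : N
      [3,4] "under" : ((N\NP)/(PP\NP))\N
    [4,8] PP\NP   <B
      [4,7] NP\NP   <
        [4,5] "map" : N
        [5,7] (NP\NP)\N   >
          [5,6] "often" : ((NP\NP)\N)/N
          [6,7] "cat" : N
      [7,8] "in" : PP\NP

S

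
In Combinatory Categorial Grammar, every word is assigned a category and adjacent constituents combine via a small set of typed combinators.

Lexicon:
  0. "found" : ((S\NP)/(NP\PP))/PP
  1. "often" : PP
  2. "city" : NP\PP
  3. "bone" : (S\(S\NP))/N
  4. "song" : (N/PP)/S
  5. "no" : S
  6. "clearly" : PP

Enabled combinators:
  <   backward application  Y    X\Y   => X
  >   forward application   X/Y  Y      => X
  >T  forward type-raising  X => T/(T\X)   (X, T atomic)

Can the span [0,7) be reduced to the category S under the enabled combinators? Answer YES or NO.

[0,7] S   <
  [0,3] S\NP   >
    [0,2] (S\NP)/(NP\PP)   >
      [0,1] "found" : ((S\NP)/(NP\PP))/PP
      [1,2] "often" : PP
    [2,3] "city" : NP\PP
  [3,7] S\(S\NP)   >
    [3,4] "bone" : (S\(S\NP))/N
    [4,7] N   >
      [4,6] N/PP   >
        [4,5] "song" : (N/PP)/S
        [5,6] "no" : S
      [6,7] "clearly" : PP

YES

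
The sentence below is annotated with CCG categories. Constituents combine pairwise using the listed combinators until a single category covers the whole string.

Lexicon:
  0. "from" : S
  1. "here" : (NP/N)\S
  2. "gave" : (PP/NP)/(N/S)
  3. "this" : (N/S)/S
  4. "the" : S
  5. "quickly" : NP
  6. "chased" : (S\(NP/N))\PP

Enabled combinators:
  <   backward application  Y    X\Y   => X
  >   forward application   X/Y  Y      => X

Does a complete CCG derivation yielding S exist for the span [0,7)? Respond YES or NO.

YES

[0,7] S   <
  [0,2] NP/N   <
    [0,1] "from" : S
    [1,2] "here" : (NP/N)\S
  [2,7] S\(NP/N)   <
    [2,6] PP   >
      [2,5] PP/NP   >
        [2,3] "gave" : (PP/NP)/(N/S)
        [3,5] N/S   >
          [3,4] "this" : (N/S)/S
          [4,5] "the" : S
      [5,6] "quickly" : NP
    [6,7] "chased" : (S\(NP/N))\PP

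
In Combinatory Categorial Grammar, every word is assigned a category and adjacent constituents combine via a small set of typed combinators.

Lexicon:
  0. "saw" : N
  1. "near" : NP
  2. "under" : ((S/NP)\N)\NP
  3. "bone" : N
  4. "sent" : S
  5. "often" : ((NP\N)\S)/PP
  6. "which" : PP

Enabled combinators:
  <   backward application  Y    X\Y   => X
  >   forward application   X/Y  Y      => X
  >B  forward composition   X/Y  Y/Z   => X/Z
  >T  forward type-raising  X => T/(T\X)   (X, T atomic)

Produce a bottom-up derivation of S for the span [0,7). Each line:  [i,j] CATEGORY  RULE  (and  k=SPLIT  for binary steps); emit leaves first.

[0,7] S   >
  [0,3] S/NP   <
    [0,1] "saw" : N
    [1,3] (S/NP)\N   <
      [1,2] "near" : NP
      [2,3] "under" : ((S/NP)\N)\NP
  [3,7] NP   <
    [3,4] "bone" : N
    [4,7] NP\N   <
      [4,5] "sent" : S
      [5,7] (NP\N)\S   >
        [5,6] "often" : ((NP\N)\S)/PP
        [6,7] "which" : PP

[0,1] N  lex  "saw"
[1,2] NP  lex  "near"
[2,3] ((S/NP)\N)\NP  lex  "under"
[1,3] (S/NP)\N  <  k=2
[0,3] S/NP  <  k=1
[3,4] N  lex  "bone"
[4,5] S  lex  "sent"
[5,6] ((NP\N)\S)/PP  lex  "often"
[6,7] PP  lex  "which"
[5,7] (NP\N)\S  >  k=6
[4,7] NP\N  <  k=5
[3,7] NP  <  k=4
[0,7] S  >  k=3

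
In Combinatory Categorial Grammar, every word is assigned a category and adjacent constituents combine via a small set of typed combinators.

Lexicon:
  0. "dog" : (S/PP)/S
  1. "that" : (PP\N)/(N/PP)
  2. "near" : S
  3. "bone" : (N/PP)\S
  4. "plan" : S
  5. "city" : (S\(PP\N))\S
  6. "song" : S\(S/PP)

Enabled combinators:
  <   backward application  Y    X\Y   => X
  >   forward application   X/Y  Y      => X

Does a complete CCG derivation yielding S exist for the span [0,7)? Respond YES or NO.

YES

[0,7] S   <
  [0,6] S/PP   >
    [0,1] "dog" : (S/PP)/S
    [1,6] S   <
      [1,4] PP\N   >
        [1,2] "that" : (PP\N)/(N/PP)
        [2,4] N/PP   <
          [2,3] "near" : S
          [3,4] "bone" : (N/PP)\S
      [4,6] S\(PP\N)   <
        [4,5] "plan" : S
        [5,6] "city" : (S\(PP\N))\S
  [6,7] "song" : S\(S/PP)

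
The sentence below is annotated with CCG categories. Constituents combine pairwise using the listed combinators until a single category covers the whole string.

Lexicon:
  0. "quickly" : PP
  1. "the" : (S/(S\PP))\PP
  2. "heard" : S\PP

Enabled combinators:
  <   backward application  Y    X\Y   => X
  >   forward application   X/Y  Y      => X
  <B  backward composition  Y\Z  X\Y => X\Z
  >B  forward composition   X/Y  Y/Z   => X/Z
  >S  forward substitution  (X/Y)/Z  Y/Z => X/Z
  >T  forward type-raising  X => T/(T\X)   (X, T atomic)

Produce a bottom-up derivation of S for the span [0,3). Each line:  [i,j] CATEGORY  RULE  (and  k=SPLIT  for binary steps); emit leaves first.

[0,1] PP  lex  "quickly"
[1,2] (S/(S\PP))\PP  lex  "the"
[0,2] S/(S\PP)  <  k=1
[2,3] S\PP  lex  "heard"
[0,3] S  >  k=2

[0,3] S   >
  [0,2] S/(S\PP)   <
    [0,1] "quickly" : PP
    [1,2] "the" : (S/(S\PP))\PP
  [2,3] "heard" : S\PP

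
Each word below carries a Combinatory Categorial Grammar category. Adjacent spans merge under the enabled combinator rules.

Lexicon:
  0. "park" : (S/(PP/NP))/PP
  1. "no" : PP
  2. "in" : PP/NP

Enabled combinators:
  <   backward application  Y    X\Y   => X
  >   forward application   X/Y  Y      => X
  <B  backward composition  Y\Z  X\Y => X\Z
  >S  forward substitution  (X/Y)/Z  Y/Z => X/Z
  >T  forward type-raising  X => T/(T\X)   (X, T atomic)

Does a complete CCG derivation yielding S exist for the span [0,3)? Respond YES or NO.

YES

[0,3] S   >
  [0,2] S/(PP/NP)   >
    [0,1] "park" : (S/(PP/NP))/PP
    [1,2] "no" : PP
  [2,3] "in" : PP/NP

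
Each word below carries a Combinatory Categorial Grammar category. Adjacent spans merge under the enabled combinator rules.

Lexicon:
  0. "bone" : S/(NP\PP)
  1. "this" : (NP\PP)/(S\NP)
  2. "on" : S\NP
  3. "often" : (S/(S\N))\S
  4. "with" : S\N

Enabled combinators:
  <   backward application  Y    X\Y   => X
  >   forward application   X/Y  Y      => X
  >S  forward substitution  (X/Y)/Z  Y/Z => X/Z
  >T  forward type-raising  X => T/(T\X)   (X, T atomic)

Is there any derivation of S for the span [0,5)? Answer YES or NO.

YES

[0,5] S   >
  [0,4] S/(S\N)   <
    [0,3] S   >
      [0,1] "bone" : S/(NP\PP)
      [1,3] NP\PP   >
        [1,2] "this" : (NP\PP)/(S\NP)
        [2,3] "on" : S\NP
    [3,4] "often" : (S/(S\N))\S
  [4,5] "with" : S\N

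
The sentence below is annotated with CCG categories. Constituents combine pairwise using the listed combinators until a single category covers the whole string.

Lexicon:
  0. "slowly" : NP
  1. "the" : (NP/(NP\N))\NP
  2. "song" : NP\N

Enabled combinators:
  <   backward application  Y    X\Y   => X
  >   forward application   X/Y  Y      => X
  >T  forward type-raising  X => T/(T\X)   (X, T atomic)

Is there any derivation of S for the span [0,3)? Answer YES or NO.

NP (NP/(NP\N))\NP NP\N
CKY chart[0,3] = {N/(N\NP), NP, NP/(NP\NP), PP/(PP\NP), S/(S\NP)}; S ∉ chart

NO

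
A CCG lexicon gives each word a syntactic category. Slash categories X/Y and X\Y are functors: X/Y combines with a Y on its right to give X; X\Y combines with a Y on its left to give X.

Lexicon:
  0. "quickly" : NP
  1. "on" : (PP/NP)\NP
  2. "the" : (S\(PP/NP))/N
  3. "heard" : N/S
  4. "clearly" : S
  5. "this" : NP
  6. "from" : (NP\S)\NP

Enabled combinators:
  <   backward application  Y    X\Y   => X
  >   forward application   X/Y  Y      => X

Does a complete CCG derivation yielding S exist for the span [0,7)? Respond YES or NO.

NO

NP (PP/NP)\NP (S\(PP/NP))/N N/S S NP (NP\S)\NP
CKY chart[0,7] = {NP}; S ∉ chart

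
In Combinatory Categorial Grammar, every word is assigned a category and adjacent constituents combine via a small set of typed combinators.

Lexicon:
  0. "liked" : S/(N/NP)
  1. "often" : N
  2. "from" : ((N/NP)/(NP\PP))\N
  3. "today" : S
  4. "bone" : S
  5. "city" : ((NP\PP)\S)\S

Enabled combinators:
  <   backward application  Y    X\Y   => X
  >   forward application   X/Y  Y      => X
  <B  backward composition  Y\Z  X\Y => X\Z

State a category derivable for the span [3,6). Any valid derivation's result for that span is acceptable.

NP\PP

[0,6] S   >
  [0,1] "liked" : S/(N/NP)
  [1,6] N/NP   >
    [1,3] (N/NP)/(NP\PP)   <
      [1,2] "often" : N
      [2,3] "from" : ((N/NP)/(NP\PP))\N
    [3,6] NP\PP   <
      [3,4] "today" : S
      [4,6] (NP\PP)\S   <
        [4,5] "bone" : S
        [5,6] "city" : ((NP\PP)\S)\S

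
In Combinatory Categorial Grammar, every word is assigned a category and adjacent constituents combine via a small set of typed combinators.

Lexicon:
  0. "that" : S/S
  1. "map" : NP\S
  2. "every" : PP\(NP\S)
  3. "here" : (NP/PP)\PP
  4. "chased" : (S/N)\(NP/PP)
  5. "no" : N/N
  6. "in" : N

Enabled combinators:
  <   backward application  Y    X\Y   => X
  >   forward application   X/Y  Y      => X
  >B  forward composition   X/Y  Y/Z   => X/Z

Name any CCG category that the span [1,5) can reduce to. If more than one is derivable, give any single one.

S/N

[0,7] S   >
  [0,6] S/N   >B
    [0,5] S/N   >B
      [0,1] "that" : S/S
      [1,5] S/N   <
        [1,4] NP/PP   <
          [1,3] PP   <
            [1,2] "map" : NP\S
            [2,3] "every" : PP\(NP\S)
          [3,4] "here" : (NP/PP)\PP
        [4,5] "chased" : (S/N)\(NP/PP)
    [5,6] "no" : N/N
  [6,7] "in" : N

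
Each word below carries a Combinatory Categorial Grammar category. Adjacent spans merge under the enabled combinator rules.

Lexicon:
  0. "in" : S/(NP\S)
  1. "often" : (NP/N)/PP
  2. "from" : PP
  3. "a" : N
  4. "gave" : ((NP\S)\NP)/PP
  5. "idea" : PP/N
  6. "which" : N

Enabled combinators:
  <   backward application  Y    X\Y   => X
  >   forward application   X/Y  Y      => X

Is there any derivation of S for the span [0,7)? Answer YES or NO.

YES

[0,7] S   >
  [0,1] "in" : S/(NP\S)
  [1,7] NP\S   <
    [1,4] NP   >
      [1,3] NP/N   >
        [1,2] "often" : (NP/N)/PP
        [2,3] "from" : PP
      [3,4] "a" : N
    [4,7] (NP\S)\NP   >
      [4,5] "gave" : ((NP\S)\NP)/PP
      [5,7] PP   >
        [5,6] "idea" : PP/N
        [6,7] "which" : N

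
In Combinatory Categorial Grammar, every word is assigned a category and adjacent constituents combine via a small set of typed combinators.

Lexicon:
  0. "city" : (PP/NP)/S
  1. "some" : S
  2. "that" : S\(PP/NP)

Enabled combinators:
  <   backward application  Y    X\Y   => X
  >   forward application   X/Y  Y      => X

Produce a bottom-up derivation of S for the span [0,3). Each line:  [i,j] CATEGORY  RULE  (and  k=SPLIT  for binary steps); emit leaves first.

[0,3] S   <
  [0,2] PP/NP   >
    [0,1] "city" : (PP/NP)/S
    [1,2] "some" : S
  [2,3] "that" : S\(PP/NP)

[0,1] (PP/NP)/S  lex  "city"
[1,2] S  lex  "some"
[0,2] PP/NP  >  k=1
[2,3] S\(PP/NP)  lex  "that"
[0,3] S  <  k=2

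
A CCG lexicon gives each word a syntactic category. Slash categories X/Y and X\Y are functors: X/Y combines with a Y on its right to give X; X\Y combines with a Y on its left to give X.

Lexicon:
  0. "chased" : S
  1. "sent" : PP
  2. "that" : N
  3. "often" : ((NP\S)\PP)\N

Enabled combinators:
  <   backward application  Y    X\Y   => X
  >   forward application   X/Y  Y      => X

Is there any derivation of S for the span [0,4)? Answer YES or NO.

NO

S PP N ((NP\S)\PP)\N
CKY chart[0,4] = {NP}; S ∉ chart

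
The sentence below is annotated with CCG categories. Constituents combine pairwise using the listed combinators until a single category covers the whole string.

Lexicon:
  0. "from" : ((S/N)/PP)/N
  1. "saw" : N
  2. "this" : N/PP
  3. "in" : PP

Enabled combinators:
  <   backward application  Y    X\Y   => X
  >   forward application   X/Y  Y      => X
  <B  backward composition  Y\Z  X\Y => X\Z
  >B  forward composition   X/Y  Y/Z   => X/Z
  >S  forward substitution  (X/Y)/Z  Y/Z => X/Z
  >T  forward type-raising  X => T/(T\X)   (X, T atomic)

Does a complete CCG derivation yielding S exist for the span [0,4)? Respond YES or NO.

[0,4] S   >
  [0,3] S/PP   >S
    [0,2] (S/N)/PP   >
      [0,1] "from" : ((S/N)/PP)/N
      [1,2] "saw" : N
    [2,3] "this" : N/PP
  [3,4] "in" : PP

YES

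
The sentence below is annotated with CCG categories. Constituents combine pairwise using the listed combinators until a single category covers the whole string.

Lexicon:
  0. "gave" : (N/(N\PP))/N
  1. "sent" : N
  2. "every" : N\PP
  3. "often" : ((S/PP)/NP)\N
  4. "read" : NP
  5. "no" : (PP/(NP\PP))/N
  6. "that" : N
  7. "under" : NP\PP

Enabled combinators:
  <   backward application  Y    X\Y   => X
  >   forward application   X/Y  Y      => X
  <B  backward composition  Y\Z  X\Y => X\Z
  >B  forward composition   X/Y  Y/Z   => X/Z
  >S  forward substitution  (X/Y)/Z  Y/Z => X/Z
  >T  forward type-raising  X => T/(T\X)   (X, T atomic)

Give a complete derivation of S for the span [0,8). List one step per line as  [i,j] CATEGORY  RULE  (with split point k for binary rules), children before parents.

[0,1] (N/(N\PP))/N  lex  "gave"
[1,2] N  lex  "sent"
[0,2] N/(N\PP)  >  k=1
[2,3] N\PP  lex  "every"
[0,3] N  >  k=2
[3,4] ((S/PP)/NP)\N  lex  "often"
[0,4] (S/PP)/NP  <  k=3
[4,5] NP  lex  "read"
[0,5] S/PP  >  k=4
[5,6] (PP/(NP\PP))/N  lex  "no"
[6,7] N  lex  "that"
[5,7] PP/(NP\PP)  >  k=6
[7,8] NP\PP  lex  "under"
[5,8] PP  >  k=7
[0,8] S  >  k=5

[0,8] S   >
  [0,5] S/PP   >
    [0,4] (S/PP)/NP   <
      [0,3] N   >
        [0,2] N/(N\PP)   >
          [0,1] "gave" : (N/(N\PP))/N
          [1,2] "sent" : N
        [2,3] "every" : N\PP
      [3,4] "often" : ((S/PP)/NP)\N
    [4,5] "read" : NP
  [5,8] PP   >
    [5,7] PP/(NP\PP)   >
      [5,6] "no" : (PP/(NP\PP))/N
      [6,7] "that" : N
    [7,8] "under" : NP\PP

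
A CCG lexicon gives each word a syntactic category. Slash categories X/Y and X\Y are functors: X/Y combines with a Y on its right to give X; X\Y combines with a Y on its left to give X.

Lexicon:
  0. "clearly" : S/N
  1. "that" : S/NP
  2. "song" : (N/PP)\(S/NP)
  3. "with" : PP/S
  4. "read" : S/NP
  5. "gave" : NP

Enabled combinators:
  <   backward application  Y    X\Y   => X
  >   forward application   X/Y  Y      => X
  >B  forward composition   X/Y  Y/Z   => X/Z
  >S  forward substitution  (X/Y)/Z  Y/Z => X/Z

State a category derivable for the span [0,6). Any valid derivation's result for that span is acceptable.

[0,6] S   >
  [0,1] "clearly" : S/N
  [1,6] N   >
    [1,3] N/PP   <
      [1,2] "that" : S/NP
      [2,3] "song" : (N/PP)\(S/NP)
    [3,6] PP   >
      [3,4] "with" : PP/S
      [4,6] S   >
        [4,5] "read" : S/NP
        [5,6] "gave" : NP

S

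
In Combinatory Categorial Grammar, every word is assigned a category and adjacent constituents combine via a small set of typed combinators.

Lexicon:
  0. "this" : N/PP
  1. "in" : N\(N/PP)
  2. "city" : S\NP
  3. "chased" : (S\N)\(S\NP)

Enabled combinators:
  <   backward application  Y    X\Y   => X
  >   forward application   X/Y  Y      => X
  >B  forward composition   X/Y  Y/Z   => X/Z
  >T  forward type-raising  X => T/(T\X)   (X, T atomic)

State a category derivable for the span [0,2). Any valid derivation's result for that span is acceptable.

N

[0,4] S   <
  [0,2] N   <
    [0,1] "this" : N/PP
    [1,2] "in" : N\(N/PP)
  [2,4] S\N   <
    [2,3] "city" : S\NP
    [3,4] "chased" : (S\N)\(S\NP)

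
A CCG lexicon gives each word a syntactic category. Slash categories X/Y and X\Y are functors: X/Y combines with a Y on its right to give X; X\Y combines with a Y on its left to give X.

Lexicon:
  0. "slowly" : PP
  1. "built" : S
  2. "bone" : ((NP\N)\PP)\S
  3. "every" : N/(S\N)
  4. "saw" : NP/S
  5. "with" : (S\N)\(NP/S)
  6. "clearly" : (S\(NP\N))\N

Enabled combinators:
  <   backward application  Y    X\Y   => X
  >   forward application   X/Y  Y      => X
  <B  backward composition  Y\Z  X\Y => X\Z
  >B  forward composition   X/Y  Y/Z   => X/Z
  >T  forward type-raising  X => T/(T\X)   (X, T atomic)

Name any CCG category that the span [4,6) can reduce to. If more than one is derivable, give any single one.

[0,7] S   <
  [0,1] "slowly" : PP
  [1,7] S\PP   <B
    [1,3] (NP\N)\PP   <
      [1,2] "built" : S
      [2,3] "bone" : ((NP\N)\PP)\S
    [3,7] S\(NP\N)   <
      [3,6] N   >
        [3,4] "every" : N/(S\N)
        [4,6] S\N   <
          [4,5] "saw" : NP/S
          [5,6] "with" : (S\N)\(NP/S)
      [6,7] "clearly" : (S\(NP\N))\N

S\N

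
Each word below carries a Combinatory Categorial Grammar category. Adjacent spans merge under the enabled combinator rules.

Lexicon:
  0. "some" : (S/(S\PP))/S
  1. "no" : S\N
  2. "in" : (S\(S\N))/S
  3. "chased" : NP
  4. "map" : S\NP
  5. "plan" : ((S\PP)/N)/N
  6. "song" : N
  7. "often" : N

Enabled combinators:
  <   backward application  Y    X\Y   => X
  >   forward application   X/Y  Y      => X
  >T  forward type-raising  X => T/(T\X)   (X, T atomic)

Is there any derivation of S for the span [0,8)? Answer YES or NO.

[0,8] S   >
  [0,5] S/(S\PP)   >
    [0,1] "some" : (S/(S\PP))/S
    [1,5] S   <
      [1,2] "no" : S\N
      [2,5] S\(S\N)   >
        [2,3] "in" : (S\(S\N))/S
        [3,5] S   <
          [3,4] "chased" : NP
          [4,5] "map" : S\NP
  [5,8] S\PP   >
    [5,7] (S\PP)/N   >
      [5,6] "plan" : ((S\PP)/N)/N
      [6,7] "song" : N
    [7,8] "often" : N

YES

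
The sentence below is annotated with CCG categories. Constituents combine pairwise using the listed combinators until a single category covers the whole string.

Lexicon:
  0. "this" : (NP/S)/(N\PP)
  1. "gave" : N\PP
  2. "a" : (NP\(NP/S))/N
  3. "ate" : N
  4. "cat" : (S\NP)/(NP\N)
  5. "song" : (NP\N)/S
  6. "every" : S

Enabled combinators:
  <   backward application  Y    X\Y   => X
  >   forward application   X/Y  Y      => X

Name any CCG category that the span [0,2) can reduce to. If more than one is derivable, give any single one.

[0,7] S   <
  [0,4] NP   <
    [0,2] NP/S   >
      [0,1] "this" : (NP/S)/(N\PP)
      [1,2] "gave" : N\PP
    [2,4] NP\(NP/S)   >
      [2,3] "a" : (NP\(NP/S))/N
      [3,4] "ate" : N
  [4,7] S\NP   >
    [4,5] "cat" : (S\NP)/(NP\N)
    [5,7] NP\N   >
      [5,6] "song" : (NP\N)/S
      [6,7] "every" : S

NP/S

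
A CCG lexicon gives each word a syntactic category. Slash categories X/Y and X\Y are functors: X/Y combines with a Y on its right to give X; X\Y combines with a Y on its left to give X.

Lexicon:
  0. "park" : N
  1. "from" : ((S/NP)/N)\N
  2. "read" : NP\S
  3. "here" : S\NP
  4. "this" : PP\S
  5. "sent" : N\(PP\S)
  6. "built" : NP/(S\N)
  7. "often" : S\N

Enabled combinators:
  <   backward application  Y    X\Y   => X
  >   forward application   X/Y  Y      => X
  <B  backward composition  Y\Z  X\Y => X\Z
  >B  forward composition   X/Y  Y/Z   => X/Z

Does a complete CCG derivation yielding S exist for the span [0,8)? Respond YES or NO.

YES

[0,8] S   >
  [0,6] S/NP   >
    [0,2] (S/NP)/N   <
      [0,1] "park" : N
      [1,2] "from" : ((S/NP)/N)\N
    [2,6] N   <
      [2,5] PP\S   <B
        [2,3] "read" : NP\S
        [3,5] PP\NP   <B
          [3,4] "here" : S\NP
          [4,5] "this" : PP\S
      [5,6] "sent" : N\(PP\S)
  [6,8] NP   >
    [6,7] "built" : NP/(S\N)
    [7,8] "often" : S\N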